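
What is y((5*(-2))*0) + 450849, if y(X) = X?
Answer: 450849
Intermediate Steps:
y((5*(-2))*0) + 450849 = (5*(-2))*0 + 450849 = -10*0 + 450849 = 0 + 450849 = 450849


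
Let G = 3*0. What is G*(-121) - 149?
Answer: -149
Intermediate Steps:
G = 0
G*(-121) - 149 = 0*(-121) - 149 = 0 - 149 = -149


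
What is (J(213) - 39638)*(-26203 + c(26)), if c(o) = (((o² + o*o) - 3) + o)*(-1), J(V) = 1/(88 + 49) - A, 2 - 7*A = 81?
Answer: 1048019486936/959 ≈ 1.0928e+9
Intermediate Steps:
A = -79/7 (A = 2/7 - ⅐*81 = 2/7 - 81/7 = -79/7 ≈ -11.286)
J(V) = 10830/959 (J(V) = 1/(88 + 49) - 1*(-79/7) = 1/137 + 79/7 = 10830/959)
c(o) = 3 - o - 2*o² (c(o) = (((o² + o²) - 3) + o)*(-1) = ((2*o² - 3) + o)*(-1) = ((-3 + 2*o²) + o)*(-1) = (-3 + o + 2*o²)*(-1) = 3 - o - 2*o²)
(J(213) - 39638)*(-26203 + c(26)) = (10830/959 - 39638)*(-26203 + (3 - 1*26 - 2*26²)) = -38002012*(-26203 + (3 - 26 - 2*676))/959 = -38002012*(-26203 + (3 - 26 - 1352))/959 = -38002012*(-26203 - 1375)/959 = -38002012/959*(-27578) = 1048019486936/959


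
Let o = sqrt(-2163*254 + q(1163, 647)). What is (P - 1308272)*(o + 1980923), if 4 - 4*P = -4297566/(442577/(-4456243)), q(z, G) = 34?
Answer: -21262277651217595769/885154 - 10733520511003*I*sqrt(137342)/442577 ≈ -2.4021e+13 - 8.9878e+9*I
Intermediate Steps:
P = -9575498317115/885154 (P = 1 - (-2148783)/(2*(442577/(-4456243))) = 1 - (-2148783)/(2*(442577*(-1/4456243))) = 1 - (-2148783)/(2*(-442577/4456243)) = 1 - (-2148783)*(-4456243)/(2*442577) = 1 - 1/4*19150998404538/442577 = 1 - 9575499202269/885154 = -9575498317115/885154 ≈ -1.0818e+7)
o = 2*I*sqrt(137342) (o = sqrt(-2163*254 + 34) = sqrt(-549402 + 34) = sqrt(-549368) = 2*I*sqrt(137342) ≈ 741.19*I)
(P - 1308272)*(o + 1980923) = (-9575498317115/885154 - 1308272)*(2*I*sqrt(137342) + 1980923) = -10733520511003*(1980923 + 2*I*sqrt(137342))/885154 = -21262277651217595769/885154 - 10733520511003*I*sqrt(137342)/442577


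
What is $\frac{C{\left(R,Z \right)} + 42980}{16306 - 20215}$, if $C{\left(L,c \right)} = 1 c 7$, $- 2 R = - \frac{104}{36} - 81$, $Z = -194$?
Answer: $- \frac{13874}{1303} \approx -10.648$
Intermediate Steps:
$R = \frac{755}{18}$ ($R = - \frac{- \frac{104}{36} - 81}{2} = - \frac{\left(-104\right) \frac{1}{36} - 81}{2} = - \frac{- \frac{26}{9} - 81}{2} = \left(- \frac{1}{2}\right) \left(- \frac{755}{9}\right) = \frac{755}{18} \approx 41.944$)
$C{\left(L,c \right)} = 7 c$ ($C{\left(L,c \right)} = c 7 = 7 c$)
$\frac{C{\left(R,Z \right)} + 42980}{16306 - 20215} = \frac{7 \left(-194\right) + 42980}{16306 - 20215} = \frac{-1358 + 42980}{-3909} = 41622 \left(- \frac{1}{3909}\right) = - \frac{13874}{1303}$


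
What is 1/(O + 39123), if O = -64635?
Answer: -1/25512 ≈ -3.9197e-5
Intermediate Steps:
1/(O + 39123) = 1/(-64635 + 39123) = 1/(-25512) = -1/25512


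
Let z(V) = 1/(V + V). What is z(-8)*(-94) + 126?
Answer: 1055/8 ≈ 131.88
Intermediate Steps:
z(V) = 1/(2*V)
z(-8)*(-94) + 126 = ((½)/(-8))*(-94) + 126 = ((½)*(-⅛))*(-94) + 126 = -1/16*(-94) + 126 = 47/8 + 126 = 1055/8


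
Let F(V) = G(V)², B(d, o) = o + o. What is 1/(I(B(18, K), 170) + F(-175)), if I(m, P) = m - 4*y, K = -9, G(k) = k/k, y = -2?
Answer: -⅑ ≈ -0.11111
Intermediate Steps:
G(k) = 1
B(d, o) = 2*o
F(V) = 1 (F(V) = 1² = 1)
I(m, P) = 8 + m (I(m, P) = m - 4*(-2) = m + 8 = 8 + m)
1/(I(B(18, K), 170) + F(-175)) = 1/((8 + 2*(-9)) + 1) = 1/((8 - 18) + 1) = 1/(-10 + 1) = 1/(-9) = -⅑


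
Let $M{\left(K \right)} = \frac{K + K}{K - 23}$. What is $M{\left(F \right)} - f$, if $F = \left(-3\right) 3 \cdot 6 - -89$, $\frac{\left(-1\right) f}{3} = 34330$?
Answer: $\frac{617975}{6} \approx 1.03 \cdot 10^{5}$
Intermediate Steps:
$f = -102990$ ($f = \left(-3\right) 34330 = -102990$)
$F = 35$ ($F = \left(-9\right) 6 + 89 = -54 + 89 = 35$)
$M{\left(K \right)} = \frac{2 K}{-23 + K}$
$M{\left(F \right)} - f = 2 \cdot 35 \frac{1}{-23 + 35} - -102990 = 2 \cdot 35 \cdot \frac{1}{12} + 102990 = \frac{35}{6} + 102990 = \frac{617975}{6}$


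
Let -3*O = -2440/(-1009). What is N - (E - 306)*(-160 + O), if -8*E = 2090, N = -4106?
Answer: -288543472/3027 ≈ -95323.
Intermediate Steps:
E = -1045/4 (E = -1/8*2090 = -1045/4 ≈ -261.25)
O = -2440/3027 (O = -(-2440)/(3*(-1009)) = -(-2440)*(-1)/(3*1009) = -1/3*2440/1009 = -2440/3027 ≈ -0.80608)
N - (E - 306)*(-160 + O) = -4106 - (-1045/4 - 306)*(-160 - 2440/3027) = -4106 - (-2269)*(-486760)/(4*3027) = -4106 - 1*276114610/3027 = -4106 - 276114610/3027 = -288543472/3027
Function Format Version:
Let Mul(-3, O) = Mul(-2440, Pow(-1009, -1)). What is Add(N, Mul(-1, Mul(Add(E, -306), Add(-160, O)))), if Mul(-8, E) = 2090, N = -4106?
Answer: Rational(-288543472, 3027) ≈ -95323.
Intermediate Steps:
E = Rational(-1045, 4) (E = Mul(Rational(-1, 8), 2090) = Rational(-1045, 4) ≈ -261.25)
O = Rational(-2440, 3027) (O = Mul(Rational(-1, 3), Mul(-2440, Pow(-1009, -1))) = Mul(Rational(-1, 3), Mul(-2440, Rational(-1, 1009))) = Mul(Rational(-1, 3), Rational(2440, 1009)) = Rational(-2440, 3027) ≈ -0.80608)
Add(N, Mul(-1, Mul(Add(E, -306), Add(-160, O)))) = Add(-4106, Mul(-1, Mul(Add(Rational(-1045, 4), -306), Add(-160, Rational(-2440, 3027))))) = Add(-4106, Mul(-1, Mul(Rational(-2269, 4), Rational(-486760, 3027)))) = Add(-4106, Mul(-1, Rational(276114610, 3027))) = Add(-4106, Rational(-276114610, 3027)) = Rational(-288543472, 3027)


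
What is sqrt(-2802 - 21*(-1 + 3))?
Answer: 6*I*sqrt(79) ≈ 53.329*I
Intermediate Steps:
sqrt(-2802 - 21*(-1 + 3)) = sqrt(-2802 - 21*2) = sqrt(-2802 - 42) = sqrt(-2844) = 6*I*sqrt(79)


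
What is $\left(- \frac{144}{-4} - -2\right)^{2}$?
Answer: $1444$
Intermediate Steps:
$\left(- \frac{144}{-4} - -2\right)^{2} = \left(\left(-144\right) \left(- \frac{1}{4}\right) + 2\right)^{2} = \left(36 + 2\right)^{2} = 38^{2} = 1444$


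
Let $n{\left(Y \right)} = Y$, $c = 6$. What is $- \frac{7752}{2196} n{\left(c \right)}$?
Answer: $- \frac{1292}{61} \approx -21.18$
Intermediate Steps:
$- \frac{7752}{2196} n{\left(c \right)} = - \frac{7752}{2196} \cdot 6 = \left(-7752\right) \frac{1}{2196} \cdot 6 = \left(- \frac{646}{183}\right) 6 = - \frac{1292}{61}$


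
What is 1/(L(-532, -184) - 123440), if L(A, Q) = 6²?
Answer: -1/123404 ≈ -8.1035e-6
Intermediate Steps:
L(A, Q) = 36
1/(L(-532, -184) - 123440) = 1/(36 - 123440) = 1/(-123404) = -1/123404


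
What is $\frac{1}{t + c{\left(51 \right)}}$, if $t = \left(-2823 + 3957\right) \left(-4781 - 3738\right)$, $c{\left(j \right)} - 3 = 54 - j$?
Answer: $- \frac{1}{9660540} \approx -1.0351 \cdot 10^{-7}$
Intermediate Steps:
$c{\left(j \right)} = 57 - j$ ($c{\left(j \right)} = 3 - \left(-54 + j\right) = 57 - j$)
$t = -9660546$ ($t = 1134 \left(-8519\right) = -9660546$)
$\frac{1}{t + c{\left(51 \right)}} = \frac{1}{-9660546 + \left(57 - 51\right)} = \frac{1}{-9660546 + 6} = \frac{1}{-9660540} = - \frac{1}{9660540}$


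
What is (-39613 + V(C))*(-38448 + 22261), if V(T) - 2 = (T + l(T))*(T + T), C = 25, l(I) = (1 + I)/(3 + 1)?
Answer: 615688732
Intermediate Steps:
l(I) = 1/4 + I/4 (l(I) = (1 + I)/4 = (1 + I)*(1/4) = 1/4 + I/4)
V(T) = 2 + 2*T*(1/4 + 5*T/4) (V(T) = 2 + (T + (1/4 + T/4))*(T + T) = 2 + (1/4 + 5*T/4)*(2*T) = 2 + 2*T*(1/4 + 5*T/4))
(-39613 + V(C))*(-38448 + 22261) = (-39613 + (2 + (1/2)*25 + (5/2)*25**2))*(-38448 + 22261) = (-39613 + (2 + 25/2 + (5/2)*625))*(-16187) = (-39613 + (2 + 25/2 + 3125/2))*(-16187) = (-39613 + 1577)*(-16187) = -38036*(-16187) = 615688732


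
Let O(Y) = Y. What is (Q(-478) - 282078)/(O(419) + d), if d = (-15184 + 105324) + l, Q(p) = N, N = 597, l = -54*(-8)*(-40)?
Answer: -281481/73279 ≈ -3.8412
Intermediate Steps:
l = -17280 (l = 432*(-40) = -17280)
Q(p) = 597
d = 72860 (d = (-15184 + 105324) - 17280 = 90140 - 17280 = 72860)
(Q(-478) - 282078)/(O(419) + d) = (597 - 282078)/(419 + 72860) = -281481/73279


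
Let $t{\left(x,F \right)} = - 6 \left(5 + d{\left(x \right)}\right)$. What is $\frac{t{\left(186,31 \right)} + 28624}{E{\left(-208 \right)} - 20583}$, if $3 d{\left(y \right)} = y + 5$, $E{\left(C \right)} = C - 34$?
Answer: $- \frac{28212}{20825} \approx -1.3547$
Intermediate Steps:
$E{\left(C \right)} = -34 + C$ ($E{\left(C \right)} = C - 34 = -34 + C$)
$d{\left(y \right)} = \frac{5}{3} + \frac{y}{3}$ ($d{\left(y \right)} = \frac{y + 5}{3} = \frac{5 + y}{3} = \frac{5}{3} + \frac{y}{3}$)
$t{\left(x,F \right)} = -40 - 2 x$ ($t{\left(x,F \right)} = - 6 \left(5 + \left(\frac{5}{3} + \frac{x}{3}\right)\right) = - 6 \left(\frac{20}{3} + \frac{x}{3}\right) = -40 - 2 x$)
$\frac{t{\left(186,31 \right)} + 28624}{E{\left(-208 \right)} - 20583} = \frac{\left(-40 - 372\right) + 28624}{\left(-34 - 208\right) - 20583} = \frac{\left(-40 - 372\right) + 28624}{-242 - 20583} = \frac{-412 + 28624}{-20825} = 28212 \left(- \frac{1}{20825}\right) = - \frac{28212}{20825}$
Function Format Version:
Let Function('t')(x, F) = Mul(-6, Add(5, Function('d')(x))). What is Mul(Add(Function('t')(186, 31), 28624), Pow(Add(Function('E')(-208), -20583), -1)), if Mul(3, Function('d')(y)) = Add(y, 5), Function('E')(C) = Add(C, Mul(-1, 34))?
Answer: Rational(-28212, 20825) ≈ -1.3547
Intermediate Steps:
Function('E')(C) = Add(-34, C) (Function('E')(C) = Add(C, -34) = Add(-34, C))
Function('d')(y) = Add(Rational(5, 3), Mul(Rational(1, 3), y)) (Function('d')(y) = Mul(Rational(1, 3), Add(y, 5)) = Mul(Rational(1, 3), Add(5, y)) = Add(Rational(5, 3), Mul(Rational(1, 3), y)))
Function('t')(x, F) = Add(-40, Mul(-2, x)) (Function('t')(x, F) = Mul(-6, Add(5, Add(Rational(5, 3), Mul(Rational(1, 3), x)))) = Mul(-6, Add(Rational(20, 3), Mul(Rational(1, 3), x))) = Add(-40, Mul(-2, x)))
Mul(Add(Function('t')(186, 31), 28624), Pow(Add(Function('E')(-208), -20583), -1)) = Mul(Add(Add(-40, Mul(-2, 186)), 28624), Pow(Add(Add(-34, -208), -20583), -1)) = Mul(Add(Add(-40, -372), 28624), Pow(Add(-242, -20583), -1)) = Mul(Add(-412, 28624), Pow(-20825, -1)) = Mul(28212, Rational(-1, 20825)) = Rational(-28212, 20825)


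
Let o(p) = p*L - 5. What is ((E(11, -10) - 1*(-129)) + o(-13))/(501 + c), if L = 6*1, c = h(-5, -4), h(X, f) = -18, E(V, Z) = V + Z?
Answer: 47/483 ≈ 0.097309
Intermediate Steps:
c = -18
L = 6
o(p) = -5 + 6*p (o(p) = p*6 - 5 = 6*p - 5 = -5 + 6*p)
((E(11, -10) - 1*(-129)) + o(-13))/(501 + c) = (((11 - 10) - 1*(-129)) + (-5 + 6*(-13)))/(501 - 18) = ((1 + 129) + (-5 - 78))/483 = (130 - 83)*(1/483) = 47*(1/483) = 47/483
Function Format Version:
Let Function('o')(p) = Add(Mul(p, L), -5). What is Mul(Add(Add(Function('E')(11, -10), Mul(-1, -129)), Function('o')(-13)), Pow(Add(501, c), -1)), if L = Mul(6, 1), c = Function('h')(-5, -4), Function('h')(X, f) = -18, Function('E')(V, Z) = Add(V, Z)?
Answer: Rational(47, 483) ≈ 0.097309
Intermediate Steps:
c = -18
L = 6
Function('o')(p) = Add(-5, Mul(6, p)) (Function('o')(p) = Add(Mul(p, 6), -5) = Add(Mul(6, p), -5) = Add(-5, Mul(6, p)))
Mul(Add(Add(Function('E')(11, -10), Mul(-1, -129)), Function('o')(-13)), Pow(Add(501, c), -1)) = Mul(Add(Add(Add(11, -10), Mul(-1, -129)), Add(-5, Mul(6, -13))), Pow(Add(501, -18), -1)) = Mul(Add(Add(1, 129), Add(-5, -78)), Pow(483, -1)) = Mul(Add(130, -83), Rational(1, 483)) = Mul(47, Rational(1, 483)) = Rational(47, 483)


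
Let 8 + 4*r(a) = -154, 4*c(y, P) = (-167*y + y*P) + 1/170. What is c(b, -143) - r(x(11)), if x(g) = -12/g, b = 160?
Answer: -8404459/680 ≈ -12360.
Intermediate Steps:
c(y, P) = 1/680 - 167*y/4 + P*y/4 (c(y, P) = ((-167*y + y*P) + 1/170)/4 = ((-167*y + P*y) + 1/170)/4 = (1/170 - 167*y + P*y)/4 = 1/680 - 167*y/4 + P*y/4)
r(a) = -81/2 (r(a) = -2 + (¼)*(-154) = -2 - 77/2 = -81/2)
c(b, -143) - r(x(11)) = (1/680 - 167/4*160 + (¼)*(-143)*160) - 1*(-81/2) = (1/680 - 6680 - 5720) + 81/2 = -8431999/680 + 81/2 = -8404459/680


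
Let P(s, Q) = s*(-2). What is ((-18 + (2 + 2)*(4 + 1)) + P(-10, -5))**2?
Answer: 484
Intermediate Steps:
P(s, Q) = -2*s
((-18 + (2 + 2)*(4 + 1)) + P(-10, -5))**2 = ((-18 + (2 + 2)*(4 + 1)) - 2*(-10))**2 = ((-18 + 4*5) + 20)**2 = ((-18 + 20) + 20)**2 = (2 + 20)**2 = 22**2 = 484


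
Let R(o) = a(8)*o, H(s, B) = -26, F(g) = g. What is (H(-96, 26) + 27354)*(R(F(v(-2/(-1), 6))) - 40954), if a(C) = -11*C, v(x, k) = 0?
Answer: -1119190912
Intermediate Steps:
R(o) = -88*o (R(o) = (-11*8)*o = -88*o)
(H(-96, 26) + 27354)*(R(F(v(-2/(-1), 6))) - 40954) = (-26 + 27354)*(-88*0 - 40954) = 27328*(0 - 40954) = 27328*(-40954) = -1119190912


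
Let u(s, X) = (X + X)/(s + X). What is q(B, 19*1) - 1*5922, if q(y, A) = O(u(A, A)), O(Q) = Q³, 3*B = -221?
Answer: -5921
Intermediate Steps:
B = -221/3 (B = (⅓)*(-221) = -221/3 ≈ -73.667)
u(s, X) = 2*X/(X + s) (u(s, X) = (2*X)/(X + s) = 2*X/(X + s))
q(y, A) = 1 (q(y, A) = (2*A/(A + A))³ = (2*A/((2*A)))³ = (2*A*(1/(2*A)))³ = 1³ = 1)
q(B, 19*1) - 1*5922 = 1 - 1*5922 = 1 - 5922 = -5921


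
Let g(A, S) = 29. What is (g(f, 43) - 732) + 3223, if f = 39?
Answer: 2520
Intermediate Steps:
(g(f, 43) - 732) + 3223 = (29 - 732) + 3223 = -703 + 3223 = 2520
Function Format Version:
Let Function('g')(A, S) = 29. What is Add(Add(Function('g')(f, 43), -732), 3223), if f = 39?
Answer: 2520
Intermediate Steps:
Add(Add(Function('g')(f, 43), -732), 3223) = Add(Add(29, -732), 3223) = Add(-703, 3223) = 2520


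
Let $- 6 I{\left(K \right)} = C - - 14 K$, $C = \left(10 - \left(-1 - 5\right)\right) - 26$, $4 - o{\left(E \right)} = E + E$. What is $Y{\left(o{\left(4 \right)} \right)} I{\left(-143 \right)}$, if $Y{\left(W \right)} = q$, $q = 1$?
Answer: $\frac{1006}{3} \approx 335.33$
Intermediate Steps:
$o{\left(E \right)} = 4 - 2 E$ ($o{\left(E \right)} = 4 - \left(E + E\right) = 4 - 2 E$)
$Y{\left(W \right)} = 1$
$C = -10$ ($C = \left(10 - \left(-1 - 5\right)\right) - 26 = \left(10 - -6\right) - 26 = \left(10 + 6\right) - 26 = 16 - 26 = -10$)
$I{\left(K \right)} = \frac{5}{3} - \frac{7 K}{3}$ ($I{\left(K \right)} = - \frac{-10 - - 14 K}{6} = - \frac{-10 + 14 K}{6} = \frac{5}{3} - \frac{7 K}{3}$)
$Y{\left(o{\left(4 \right)} \right)} I{\left(-143 \right)} = 1 \left(\frac{5}{3} - - \frac{1001}{3}\right) = 1 \left(\frac{5}{3} + \frac{1001}{3}\right) = 1 \cdot \frac{1006}{3} = \frac{1006}{3}$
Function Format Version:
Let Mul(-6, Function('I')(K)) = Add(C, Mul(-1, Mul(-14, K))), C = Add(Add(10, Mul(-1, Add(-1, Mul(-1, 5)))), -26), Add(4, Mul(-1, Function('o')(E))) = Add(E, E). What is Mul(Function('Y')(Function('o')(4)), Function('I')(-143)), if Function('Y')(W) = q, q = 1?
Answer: Rational(1006, 3) ≈ 335.33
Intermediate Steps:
Function('o')(E) = Add(4, Mul(-2, E)) (Function('o')(E) = Add(4, Mul(-1, Add(E, E))) = Add(4, Mul(-1, Mul(2, E))) = Add(4, Mul(-2, E)))
Function('Y')(W) = 1
C = -10 (C = Add(Add(10, Mul(-1, Add(-1, -5))), -26) = Add(Add(10, Mul(-1, -6)), -26) = Add(Add(10, 6), -26) = Add(16, -26) = -10)
Function('I')(K) = Add(Rational(5, 3), Mul(Rational(-7, 3), K)) (Function('I')(K) = Mul(Rational(-1, 6), Add(-10, Mul(-1, Mul(-14, K)))) = Mul(Rational(-1, 6), Add(-10, Mul(14, K))) = Add(Rational(5, 3), Mul(Rational(-7, 3), K)))
Mul(Function('Y')(Function('o')(4)), Function('I')(-143)) = Mul(1, Add(Rational(5, 3), Mul(Rational(-7, 3), -143))) = Mul(1, Add(Rational(5, 3), Rational(1001, 3))) = Mul(1, Rational(1006, 3)) = Rational(1006, 3)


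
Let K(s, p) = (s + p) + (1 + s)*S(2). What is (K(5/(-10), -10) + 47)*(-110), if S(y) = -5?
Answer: -3740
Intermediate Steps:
K(s, p) = -5 + p - 4*s (K(s, p) = (s + p) + (1 + s)*(-5) = (p + s) + (-5 - 5*s) = -5 + p - 4*s)
(K(5/(-10), -10) + 47)*(-110) = ((-5 - 10 - 20/(-10)) + 47)*(-110) = ((-5 - 10 - 20*(-1)/10) + 47)*(-110) = ((-5 - 10 - 4*(-1/2)) + 47)*(-110) = ((-5 - 10 + 2) + 47)*(-110) = (-13 + 47)*(-110) = 34*(-110) = -3740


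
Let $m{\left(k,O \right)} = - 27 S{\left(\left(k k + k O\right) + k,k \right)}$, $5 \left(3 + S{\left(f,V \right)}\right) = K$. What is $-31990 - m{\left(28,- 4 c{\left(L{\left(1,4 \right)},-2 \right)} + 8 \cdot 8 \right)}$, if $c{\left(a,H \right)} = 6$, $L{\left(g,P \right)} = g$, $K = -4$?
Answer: $- \frac{160463}{5} \approx -32093.0$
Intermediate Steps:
$S{\left(f,V \right)} = - \frac{19}{5}$ ($S{\left(f,V \right)} = -3 + \frac{1}{5} \left(-4\right) = -3 - \frac{4}{5} = - \frac{19}{5}$)
$m{\left(k,O \right)} = \frac{513}{5}$ ($m{\left(k,O \right)} = \left(-27\right) \left(- \frac{19}{5}\right) = \frac{513}{5}$)
$-31990 - m{\left(28,- 4 c{\left(L{\left(1,4 \right)},-2 \right)} + 8 \cdot 8 \right)} = -31990 - \frac{513}{5} = - \frac{160463}{5}$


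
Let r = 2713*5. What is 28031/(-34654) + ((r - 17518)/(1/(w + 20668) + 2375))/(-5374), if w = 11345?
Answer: -330374527847/408589927624 ≈ -0.80857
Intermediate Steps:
r = 13565
28031/(-34654) + ((r - 17518)/(1/(w + 20668) + 2375))/(-5374) = 28031/(-34654) + ((13565 - 17518)/(1/(11345 + 20668) + 2375))/(-5374) = 28031*(-1/34654) - 3953/(1/32013 + 2375)*(-1/5374) = -28031/34654 - 3953/(1/32013 + 2375)*(-1/5374) = -28031/34654 - 3953/76030876/32013*(-1/5374) = -28031/34654 - 3953*32013/76030876*(-1/5374) = -28031/34654 - 126547389/76030876*(-1/5374) = -28031/34654 + 126547389/408589927624 = -330374527847/408589927624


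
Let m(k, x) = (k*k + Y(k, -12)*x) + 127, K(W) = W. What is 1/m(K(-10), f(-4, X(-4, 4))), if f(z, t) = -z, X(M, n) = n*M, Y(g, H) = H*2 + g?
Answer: 1/91 ≈ 0.010989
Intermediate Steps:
Y(g, H) = g + 2*H (Y(g, H) = 2*H + g = g + 2*H)
X(M, n) = M*n
m(k, x) = 127 + k**2 + x*(-24 + k) (m(k, x) = (k*k + (k + 2*(-12))*x) + 127 = (k**2 + (k - 24)*x) + 127 = (k**2 + (-24 + k)*x) + 127 = (k**2 + x*(-24 + k)) + 127 = 127 + k**2 + x*(-24 + k))
1/m(K(-10), f(-4, X(-4, 4))) = 1/(127 + (-10)**2 + (-1*(-4))*(-24 - 10)) = 1/(127 + 100 + 4*(-34)) = 1/(127 + 100 - 136) = 1/91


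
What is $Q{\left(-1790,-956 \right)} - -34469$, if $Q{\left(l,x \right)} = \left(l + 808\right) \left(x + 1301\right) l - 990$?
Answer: $606467579$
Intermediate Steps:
$Q{\left(l,x \right)} = -990 + l \left(808 + l\right) \left(1301 + x\right)$ ($Q{\left(l,x \right)} = \left(808 + l\right) \left(1301 + x\right) l - 990 = l \left(808 + l\right) \left(1301 + x\right) - 990 = -990 + l \left(808 + l\right) \left(1301 + x\right)$)
$Q{\left(-1790,-956 \right)} - -34469 = \left(-990 + 1301 \left(-1790\right)^{2} + 1051208 \left(-1790\right) - 956 \left(-1790\right)^{2} + 808 \left(-1790\right) \left(-956\right)\right) - -34469 = \left(-990 + 1301 \cdot 3204100 - 1881662320 - 3063119600 + 1382681920\right) + 34469 = \left(-990 + 4168534100 - 1881662320 - 3063119600 + 1382681920\right) + 34469 = 606433110 + 34469 = 606467579$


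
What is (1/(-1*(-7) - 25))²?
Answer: 1/324 ≈ 0.0030864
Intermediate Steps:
(1/(-1*(-7) - 25))² = (1/(7 - 25))² = (1/(-18))² = (-1/18)² = 1/324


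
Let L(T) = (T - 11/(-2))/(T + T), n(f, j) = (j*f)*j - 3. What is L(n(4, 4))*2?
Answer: 133/122 ≈ 1.0902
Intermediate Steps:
n(f, j) = -3 + f*j² (n(f, j) = (f*j)*j - 3 = f*j² - 3 = -3 + f*j²)
L(T) = (11/2 + T)/(2*T) (L(T) = (T - 11*(-½))/((2*T)) = (T + 11/2)*(1/(2*T)) = (11/2 + T)*(1/(2*T)) = (11/2 + T)/(2*T))
L(n(4, 4))*2 = ((11 + 2*(-3 + 4*4²))/(4*(-3 + 4*4²)))*2 = ((11 + 2*(-3 + 4*16))/(4*(-3 + 4*16)))*2 = ((11 + 2*(-3 + 64))/(4*(-3 + 64)))*2 = ((¼)*(11 + 2*61)/61)*2 = ((¼)*(1/61)*(11 + 122))*2 = ((¼)*(1/61)*133)*2 = (133/244)*2 = 133/122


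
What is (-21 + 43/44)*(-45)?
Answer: 39645/44 ≈ 901.02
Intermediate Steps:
(-21 + 43/44)*(-45) = -881/44*(-45) = 39645/44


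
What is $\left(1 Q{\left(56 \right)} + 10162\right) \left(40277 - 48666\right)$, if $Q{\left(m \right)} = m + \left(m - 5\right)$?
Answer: $-86146641$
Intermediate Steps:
$Q{\left(m \right)} = -5 + 2 m$ ($Q{\left(m \right)} = m + \left(-5 + m\right) = -5 + 2 m$)
$\left(1 Q{\left(56 \right)} + 10162\right) \left(40277 - 48666\right) = \left(1 \left(-5 + 2 \cdot 56\right) + 10162\right) \left(40277 - 48666\right) = \left(1 \left(-5 + 112\right) + 10162\right) \left(-8389\right) = \left(1 \cdot 107 + 10162\right) \left(-8389\right) = \left(107 + 10162\right) \left(-8389\right) = 10269 \left(-8389\right) = -86146641$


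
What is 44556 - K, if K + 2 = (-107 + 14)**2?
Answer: 35909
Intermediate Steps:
K = 8647 (K = -2 + (-107 + 14)**2 = -2 + (-93)**2 = -2 + 8649 = 8647)
44556 - K = 44556 - 1*8647 = 44556 - 8647 = 35909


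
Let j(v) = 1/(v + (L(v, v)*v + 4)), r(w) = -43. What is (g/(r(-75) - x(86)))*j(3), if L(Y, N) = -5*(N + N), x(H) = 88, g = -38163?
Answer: -38163/10873 ≈ -3.5099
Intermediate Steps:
L(Y, N) = -10*N
j(v) = 1/(4 + v - 10*v²) (j(v) = 1/(v + ((-10*v)*v + 4)) = 1/(v + (-10*v² + 4)) = 1/(v + (4 - 10*v²)) = 1/(4 + v - 10*v²))
(g/(r(-75) - x(86)))*j(3) = (-38163/(-43 - 1*88))/(4 + 3 - 10*3²) = (-38163/(-43 - 88))/(4 + 3 - 10*9) = (-38163/(-131))/(4 + 3 - 90) = -38163*(-1/131)/(-83) = (38163/131)*(-1/83) = -38163/10873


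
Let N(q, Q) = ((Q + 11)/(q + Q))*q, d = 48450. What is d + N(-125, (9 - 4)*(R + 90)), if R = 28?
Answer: 4490825/93 ≈ 48288.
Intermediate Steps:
N(q, Q) = q*(11 + Q)/(Q + q) (N(q, Q) = ((11 + Q)/(Q + q))*q = q*(11 + Q)/(Q + q))
d + N(-125, (9 - 4)*(R + 90)) = 48450 - 125*(11 + (9 - 4)*(28 + 90))/((9 - 4)*(28 + 90) - 125) = 48450 - 125*(11 + 5*118)/(5*118 - 125) = 48450 - 125*(11 + 590)/(590 - 125) = 48450 - 125*601/465 = 48450 - 125*1/465*601 = 48450 - 15025/93 = 4490825/93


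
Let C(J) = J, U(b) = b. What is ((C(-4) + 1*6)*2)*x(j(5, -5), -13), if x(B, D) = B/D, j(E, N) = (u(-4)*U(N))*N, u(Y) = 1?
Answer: -100/13 ≈ -7.6923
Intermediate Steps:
j(E, N) = N**2 (j(E, N) = (1*N)*N = N*N = N**2)
((C(-4) + 1*6)*2)*x(j(5, -5), -13) = ((-4 + 1*6)*2)*((-5)**2/(-13)) = ((-4 + 6)*2)*(25*(-1/13)) = (2*2)*(-25/13) = 4*(-25/13) = -100/13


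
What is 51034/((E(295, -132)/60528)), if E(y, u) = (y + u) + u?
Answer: 3088985952/31 ≈ 9.9645e+7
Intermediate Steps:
E(y, u) = y + 2*u (E(y, u) = (u + y) + u = y + 2*u)
51034/((E(295, -132)/60528)) = 51034/(((295 + 2*(-132))/60528)) = 51034/(((295 - 264)*(1/60528))) = 51034/((31*(1/60528))) = 51034/(31/60528) = 51034*(60528/31) = 3088985952/31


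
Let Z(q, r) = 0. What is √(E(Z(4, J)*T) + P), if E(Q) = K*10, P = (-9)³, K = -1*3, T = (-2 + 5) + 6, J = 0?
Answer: I*√759 ≈ 27.55*I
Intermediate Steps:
T = 9 (T = 3 + 6 = 9)
K = -3
P = -729
E(Q) = -30 (E(Q) = -3*10 = -30)
√(E(Z(4, J)*T) + P) = √(-30 - 729) = √(-759) = I*√759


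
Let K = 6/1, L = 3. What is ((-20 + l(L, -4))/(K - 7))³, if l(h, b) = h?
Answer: 4913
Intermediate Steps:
K = 6 (K = 6*1 = 6)
((-20 + l(L, -4))/(K - 7))³ = ((-20 + 3)/(6 - 7))³ = (-17/(-1))³ = (-17*(-1))³ = 17³ = 4913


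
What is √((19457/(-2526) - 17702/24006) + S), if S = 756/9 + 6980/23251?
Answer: √465433922226231363329310/78328945342 ≈ 8.7098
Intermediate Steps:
S = 1960064/23251 (S = 756*(⅑) + 6980*(1/23251) = 84 + 6980/23251 = 1960064/23251 ≈ 84.300)
√((19457/(-2526) - 17702/24006) + S) = √((19457/(-2526) - 17702/24006) + 1960064/23251) = √((19457*(-1/2526) - 17702*1/24006) + 1960064/23251) = √((-19457/2526 - 8851/12003) + 1960064/23251) = √(-28433333/3368842 + 1960064/23251) = √(5942042500305/78328945342) = √465433922226231363329310/78328945342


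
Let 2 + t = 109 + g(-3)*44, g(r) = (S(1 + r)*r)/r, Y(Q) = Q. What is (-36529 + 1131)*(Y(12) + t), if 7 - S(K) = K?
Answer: -18229970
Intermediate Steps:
S(K) = 7 - K
g(r) = 6 - r (g(r) = ((7 - (1 + r))*r)/r = ((7 + (-1 - r))*r)/r = ((6 - r)*r)/r = (r*(6 - r))/r = 6 - r)
t = 503 (t = -2 + (109 + (6 - 1*(-3))*44) = -2 + (109 + (6 + 3)*44) = -2 + (109 + 9*44) = -2 + (109 + 396) = -2 + 505 = 503)
(-36529 + 1131)*(Y(12) + t) = (-36529 + 1131)*(12 + 503) = -35398*515 = -18229970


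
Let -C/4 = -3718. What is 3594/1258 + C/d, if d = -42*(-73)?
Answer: 7432045/964257 ≈ 7.7075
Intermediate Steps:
C = 14872 (C = -4*(-3718) = 14872)
d = 3066
3594/1258 + C/d = 3594/1258 + 14872/3066 = 3594*(1/1258) + 14872*(1/3066) = 1797/629 + 7436/1533 = 7432045/964257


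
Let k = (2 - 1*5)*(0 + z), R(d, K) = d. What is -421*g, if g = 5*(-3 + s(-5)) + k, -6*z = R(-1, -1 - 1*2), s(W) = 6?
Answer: -12209/2 ≈ -6104.5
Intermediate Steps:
z = ⅙ (z = -⅙*(-1) = ⅙ ≈ 0.16667)
k = -½ (k = (2 - 1*5)*(0 + ⅙) = (2 - 5)*(⅙) = -3*⅙ = -½ ≈ -0.50000)
g = 29/2 (g = 5*(-3 + 6) - ½ = 5*3 - ½ = 15 - ½ = 29/2 ≈ 14.500)
-421*g = -421*29/2 = -12209/2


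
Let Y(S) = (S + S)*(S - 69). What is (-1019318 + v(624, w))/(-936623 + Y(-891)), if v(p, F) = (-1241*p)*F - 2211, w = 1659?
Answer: -1285724585/774097 ≈ -1660.9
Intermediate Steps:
Y(S) = 2*S*(-69 + S) (Y(S) = (2*S)*(-69 + S) = 2*S*(-69 + S))
v(p, F) = -2211 - 1241*F*p (v(p, F) = -1241*F*p - 2211 = -2211 - 1241*F*p)
(-1019318 + v(624, w))/(-936623 + Y(-891)) = (-1019318 + (-2211 - 1241*1659*624))/(-936623 + 2*(-891)*(-69 - 891)) = (-1019318 + (-2211 - 1284703056))/(-936623 + 2*(-891)*(-960)) = (-1019318 - 1284705267)/(-936623 + 1710720) = -1285724585/774097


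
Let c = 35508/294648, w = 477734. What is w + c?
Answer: 11730283595/24554 ≈ 4.7773e+5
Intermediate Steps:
c = 2959/24554 (c = 35508*(1/294648) = 2959/24554 ≈ 0.12051)
w + c = 477734 + 2959/24554 = 11730283595/24554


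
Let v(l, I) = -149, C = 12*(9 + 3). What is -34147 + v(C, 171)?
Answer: -34296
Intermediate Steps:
C = 144 (C = 12*12 = 144)
-34147 + v(C, 171) = -34147 - 149 = -34296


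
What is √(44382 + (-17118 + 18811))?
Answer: 5*√1843 ≈ 214.65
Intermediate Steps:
√(44382 + (-17118 + 18811)) = √(44382 + 1693) = √46075 = 5*√1843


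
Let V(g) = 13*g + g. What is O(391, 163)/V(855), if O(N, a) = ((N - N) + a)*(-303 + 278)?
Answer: -815/2394 ≈ -0.34043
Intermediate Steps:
V(g) = 14*g
O(N, a) = -25*a (O(N, a) = (0 + a)*(-25) = a*(-25) = -25*a)
O(391, 163)/V(855) = (-25*163)/((14*855)) = -4075/11970 = -4075*1/11970 = -815/2394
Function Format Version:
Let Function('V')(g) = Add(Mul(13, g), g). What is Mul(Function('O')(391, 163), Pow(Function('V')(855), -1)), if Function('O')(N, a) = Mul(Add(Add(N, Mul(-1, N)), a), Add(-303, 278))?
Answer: Rational(-815, 2394) ≈ -0.34043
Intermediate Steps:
Function('V')(g) = Mul(14, g)
Function('O')(N, a) = Mul(-25, a) (Function('O')(N, a) = Mul(Add(0, a), -25) = Mul(a, -25) = Mul(-25, a))
Mul(Function('O')(391, 163), Pow(Function('V')(855), -1)) = Mul(Mul(-25, 163), Pow(Mul(14, 855), -1)) = Mul(-4075, Pow(11970, -1)) = Mul(-4075, Rational(1, 11970)) = Rational(-815, 2394)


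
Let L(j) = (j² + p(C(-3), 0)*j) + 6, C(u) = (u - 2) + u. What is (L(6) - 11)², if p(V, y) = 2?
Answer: 1849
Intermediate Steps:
C(u) = -2 + 2*u (C(u) = (-2 + u) + u = -2 + 2*u)
L(j) = 6 + j² + 2*j (L(j) = (j² + 2*j) + 6 = 6 + j² + 2*j)
(L(6) - 11)² = ((6 + 6² + 2*6) - 11)² = ((6 + 36 + 12) - 11)² = (54 - 11)² = 43² = 1849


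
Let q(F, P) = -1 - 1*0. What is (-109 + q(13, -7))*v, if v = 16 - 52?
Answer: 3960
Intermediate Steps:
v = -36
q(F, P) = -1 (q(F, P) = -1 + 0 = -1)
(-109 + q(13, -7))*v = (-109 - 1)*(-36) = -110*(-36) = 3960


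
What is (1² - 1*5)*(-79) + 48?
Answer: 364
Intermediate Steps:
(1² - 1*5)*(-79) + 48 = (1 - 5)*(-79) + 48 = -4*(-79) + 48 = 316 + 48 = 364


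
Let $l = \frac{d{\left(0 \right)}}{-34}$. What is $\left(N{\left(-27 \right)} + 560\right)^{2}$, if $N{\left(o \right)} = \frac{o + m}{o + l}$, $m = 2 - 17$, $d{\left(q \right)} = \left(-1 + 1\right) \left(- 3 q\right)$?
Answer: $\frac{25542916}{81} \approx 3.1534 \cdot 10^{5}$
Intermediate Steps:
$d{\left(q \right)} = 0$ ($d{\left(q \right)} = 0 \left(- 3 q\right) = 0$)
$l = 0$ ($l = \frac{0}{-34} = 0 \left(- \frac{1}{34}\right) = 0$)
$m = -15$ ($m = 2 - 17 = -15$)
$N{\left(o \right)} = \frac{-15 + o}{o}$ ($N{\left(o \right)} = \frac{o - 15}{o + 0} = \frac{-15 + o}{o}$)
$\left(N{\left(-27 \right)} + 560\right)^{2} = \left(\frac{-15 - 27}{-27} + 560\right)^{2} = \left(\left(- \frac{1}{27}\right) \left(-42\right) + 560\right)^{2} = \left(\frac{14}{9} + 560\right)^{2} = \left(\frac{5054}{9}\right)^{2} = \frac{25542916}{81}$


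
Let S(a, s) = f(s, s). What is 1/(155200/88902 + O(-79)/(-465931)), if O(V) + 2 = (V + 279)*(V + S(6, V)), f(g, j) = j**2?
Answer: -20711098881/18625077898 ≈ -1.1120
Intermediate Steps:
S(a, s) = s**2
O(V) = -2 + (279 + V)*(V + V**2) (O(V) = -2 + (V + 279)*(V + V**2) = -2 + (279 + V)*(V + V**2))
1/(155200/88902 + O(-79)/(-465931)) = 1/(155200/88902 + (-2 + (-79)**3 + 279*(-79) + 280*(-79)**2)/(-465931)) = 1/(155200*(1/88902) + (-2 - 493039 - 22041 + 280*6241)*(-1/465931)) = 1/(77600/44451 + (-2 - 493039 - 22041 + 1747480)*(-1/465931)) = 1/(77600/44451 + 1232398*(-1/465931)) = 1/(77600/44451 - 1232398/465931) = 1/(-18625077898/20711098881) = -20711098881/18625077898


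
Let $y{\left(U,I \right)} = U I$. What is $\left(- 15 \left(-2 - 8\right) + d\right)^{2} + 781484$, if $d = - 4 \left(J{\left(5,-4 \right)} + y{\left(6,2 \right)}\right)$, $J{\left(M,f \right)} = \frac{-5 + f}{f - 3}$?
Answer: $\frac{38752400}{49} \approx 7.9087 \cdot 10^{5}$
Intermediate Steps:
$y{\left(U,I \right)} = I U$
$J{\left(M,f \right)} = \frac{-5 + f}{-3 + f}$
$d = - \frac{372}{7}$ ($d = - 4 \left(\frac{-5 - 4}{-3 - 4} + 2 \cdot 6\right) = - 4 \left(\frac{1}{-7} \left(-9\right) + 12\right) = - 4 \left(\left(- \frac{1}{7}\right) \left(-9\right) + 12\right) = - 4 \left(\frac{9}{7} + 12\right) = \left(-4\right) \frac{93}{7} = - \frac{372}{7} \approx -53.143$)
$\left(- 15 \left(-2 - 8\right) + d\right)^{2} + 781484 = \left(- 15 \left(-2 - 8\right) - \frac{372}{7}\right)^{2} + 781484 = \left(\left(-15\right) \left(-10\right) - \frac{372}{7}\right)^{2} + 781484 = \left(150 - \frac{372}{7}\right)^{2} + 781484 = \left(\frac{678}{7}\right)^{2} + 781484 = \frac{459684}{49} + 781484 = \frac{38752400}{49}$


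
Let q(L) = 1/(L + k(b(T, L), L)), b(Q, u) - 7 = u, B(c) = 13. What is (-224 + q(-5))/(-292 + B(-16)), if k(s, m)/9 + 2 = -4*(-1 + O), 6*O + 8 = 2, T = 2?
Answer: 10975/13671 ≈ 0.80279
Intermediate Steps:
O = -1 (O = -4/3 + (⅙)*2 = -4/3 + ⅓ = -1)
b(Q, u) = 7 + u
k(s, m) = 54 (k(s, m) = -18 + 9*(-4*(-1 - 1)) = -18 + 9*(-4*(-2)) = -18 + 9*8 = -18 + 72 = 54)
q(L) = 1/(54 + L) (q(L) = 1/(L + 54) = 1/(54 + L))
(-224 + q(-5))/(-292 + B(-16)) = (-224 + 1/(54 - 5))/(-292 + 13) = (-224 + 1/49)/(-279) = (-224 + 1/49)*(-1/279) = -10975/49*(-1/279) = 10975/13671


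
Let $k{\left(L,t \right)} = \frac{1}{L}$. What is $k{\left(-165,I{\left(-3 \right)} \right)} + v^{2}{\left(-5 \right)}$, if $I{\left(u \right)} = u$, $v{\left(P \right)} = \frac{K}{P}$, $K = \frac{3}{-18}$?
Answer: $- \frac{49}{9900} \approx -0.0049495$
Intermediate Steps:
$K = - \frac{1}{6}$ ($K = 3 \left(- \frac{1}{18}\right) = - \frac{1}{6} \approx -0.16667$)
$v{\left(P \right)} = - \frac{1}{6 P}$
$k{\left(-165,I{\left(-3 \right)} \right)} + v^{2}{\left(-5 \right)} = \frac{1}{-165} + \left(- \frac{1}{6 \left(-5\right)}\right)^{2} = - \frac{1}{165} + \left(\left(- \frac{1}{6}\right) \left(- \frac{1}{5}\right)\right)^{2} = - \frac{1}{165} + \left(\frac{1}{30}\right)^{2} = - \frac{1}{165} + \frac{1}{900} = - \frac{49}{9900}$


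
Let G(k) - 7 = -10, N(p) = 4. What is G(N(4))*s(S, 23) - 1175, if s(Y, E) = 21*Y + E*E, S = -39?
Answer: -305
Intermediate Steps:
G(k) = -3 (G(k) = 7 - 10 = -3)
s(Y, E) = E**2 + 21*Y (s(Y, E) = 21*Y + E**2 = E**2 + 21*Y)
G(N(4))*s(S, 23) - 1175 = -3*(23**2 + 21*(-39)) - 1175 = -3*(529 - 819) - 1175 = -3*(-290) - 1175 = 870 - 1175 = -305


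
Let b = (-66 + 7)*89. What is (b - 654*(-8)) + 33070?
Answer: 33051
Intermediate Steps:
b = -5251 (b = -59*89 = -5251)
(b - 654*(-8)) + 33070 = (-5251 - 654*(-8)) + 33070 = (-5251 + 5232) + 33070 = -19 + 33070 = 33051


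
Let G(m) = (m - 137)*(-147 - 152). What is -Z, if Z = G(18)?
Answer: -35581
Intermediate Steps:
G(m) = 40963 - 299*m (G(m) = (-137 + m)*(-299) = 40963 - 299*m)
Z = 35581 (Z = 40963 - 299*18 = 40963 - 5382 = 35581)
-Z = -1*35581 = -35581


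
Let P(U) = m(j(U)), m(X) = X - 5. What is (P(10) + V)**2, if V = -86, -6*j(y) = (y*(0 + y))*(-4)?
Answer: 5329/9 ≈ 592.11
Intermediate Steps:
j(y) = 2*y**2/3 (j(y) = -y*(0 + y)*(-4)/6 = -y*y*(-4)/6 = -y**2*(-4)/6 = -(-2)*y**2/3 = 2*y**2/3)
m(X) = -5 + X
P(U) = -5 + 2*U**2/3
(P(10) + V)**2 = ((-5 + (2/3)*10**2) - 86)**2 = ((-5 + (2/3)*100) - 86)**2 = ((-5 + 200/3) - 86)**2 = (185/3 - 86)**2 = (-73/3)**2 = 5329/9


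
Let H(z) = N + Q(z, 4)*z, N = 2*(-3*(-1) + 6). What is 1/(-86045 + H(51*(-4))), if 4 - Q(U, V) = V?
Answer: -1/86027 ≈ -1.1624e-5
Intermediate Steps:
Q(U, V) = 4 - V
N = 18 (N = 2*(3 + 6) = 2*9 = 18)
H(z) = 18 (H(z) = 18 + (4 - 1*4)*z = 18 + (4 - 4)*z = 18 + 0*z = 18 + 0 = 18)
1/(-86045 + H(51*(-4))) = 1/(-86045 + 18) = 1/(-86027) = -1/86027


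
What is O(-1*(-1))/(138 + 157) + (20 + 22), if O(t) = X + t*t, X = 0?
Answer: 12391/295 ≈ 42.003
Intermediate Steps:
O(t) = t² (O(t) = 0 + t*t = 0 + t² = t²)
O(-1*(-1))/(138 + 157) + (20 + 22) = (-1*(-1))²/(138 + 157) + (20 + 22) = 1²/295 + 42 = 1*(1/295) + 42 = 1/295 + 42 = 12391/295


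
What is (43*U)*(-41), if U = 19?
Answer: -33497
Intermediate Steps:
(43*U)*(-41) = (43*19)*(-41) = 817*(-41) = -33497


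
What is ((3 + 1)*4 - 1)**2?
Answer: 225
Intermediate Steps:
((3 + 1)*4 - 1)**2 = (4*4 - 1)**2 = (16 - 1)**2 = 15**2 = 225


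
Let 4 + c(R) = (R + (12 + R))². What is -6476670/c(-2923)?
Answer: -359815/1890864 ≈ -0.19029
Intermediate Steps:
c(R) = -4 + (12 + 2*R)² (c(R) = -4 + (R + (12 + R))² = -4 + (12 + 2*R)²)
-6476670/c(-2923) = -6476670/(-4 + 4*(6 - 2923)²) = -6476670/(-4 + 4*(-2917)²) = -6476670/(-4 + 4*8508889) = -6476670/(-4 + 34035556) = -6476670/34035552 = -6476670*1/34035552 = -359815/1890864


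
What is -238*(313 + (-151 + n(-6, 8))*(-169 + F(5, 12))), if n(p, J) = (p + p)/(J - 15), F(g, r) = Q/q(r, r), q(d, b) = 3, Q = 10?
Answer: -17881892/3 ≈ -5.9606e+6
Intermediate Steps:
F(g, r) = 10/3
n(p, J) = 2*p/(-15 + J) (n(p, J) = (2*p)/(-15 + J) = 2*p/(-15 + J))
-238*(313 + (-151 + n(-6, 8))*(-169 + F(5, 12))) = -238*(313 + (-151 + 2*(-6)/(-15 + 8))*(-169 + 10/3)) = -238*(313 + (-151 + 2*(-6)/(-7))*(-497/3)) = -238*(313 + (-151 + 2*(-6)*(-⅐))*(-497/3)) = -238*(313 + (-151 + 12/7)*(-497/3)) = -238*(313 - 1045/7*(-497/3)) = -238*(313 + 74195/3) = -238*75134/3 = -17881892/3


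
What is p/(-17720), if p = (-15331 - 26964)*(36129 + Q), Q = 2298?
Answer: 325053993/3544 ≈ 91720.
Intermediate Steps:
p = -1625269965 (p = (-15331 - 26964)*(36129 + 2298) = -42295*38427 = -1625269965)
p/(-17720) = -1625269965/(-17720) = -1625269965*(-1/17720) = 325053993/3544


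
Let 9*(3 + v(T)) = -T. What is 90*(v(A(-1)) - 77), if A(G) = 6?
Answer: -7260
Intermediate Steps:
v(T) = -3 - T/9 (v(T) = -3 + (-T)/9 = -3 - T/9)
90*(v(A(-1)) - 77) = 90*((-3 - ⅑*6) - 77) = 90*((-3 - ⅔) - 77) = 90*(-11/3 - 77) = 90*(-242/3) = -7260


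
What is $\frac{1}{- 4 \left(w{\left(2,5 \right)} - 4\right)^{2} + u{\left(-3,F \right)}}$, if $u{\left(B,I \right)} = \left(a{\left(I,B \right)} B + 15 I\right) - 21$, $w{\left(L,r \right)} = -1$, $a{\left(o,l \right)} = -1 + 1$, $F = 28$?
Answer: $\frac{1}{299} \approx 0.0033445$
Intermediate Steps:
$a{\left(o,l \right)} = 0$
$u{\left(B,I \right)} = -21 + 15 I$ ($u{\left(B,I \right)} = \left(0 B + 15 I\right) - 21 = \left(0 + 15 I\right) - 21 = 15 I - 21 = -21 + 15 I$)
$\frac{1}{- 4 \left(w{\left(2,5 \right)} - 4\right)^{2} + u{\left(-3,F \right)}} = \frac{1}{- 4 \left(-1 - 4\right)^{2} + \left(-21 + 15 \cdot 28\right)} = \frac{1}{- 4 \left(-5\right)^{2} + \left(-21 + 420\right)} = \frac{1}{\left(-4\right) 25 + 399} = \frac{1}{-100 + 399} = \frac{1}{299}$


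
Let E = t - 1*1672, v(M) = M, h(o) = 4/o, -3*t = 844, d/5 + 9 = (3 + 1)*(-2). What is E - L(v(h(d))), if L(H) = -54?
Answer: -5698/3 ≈ -1899.3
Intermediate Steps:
d = -85 (d = -45 + 5*((3 + 1)*(-2)) = -45 + 5*(4*(-2)) = -45 + 5*(-8) = -45 - 40 = -85)
t = -844/3 (t = -⅓*844 = -844/3 ≈ -281.33)
E = -5860/3 (E = -844/3 - 1*1672 = -844/3 - 1672 = -5860/3 ≈ -1953.3)
E - L(v(h(d))) = -5860/3 - 1*(-54) = -5860/3 + 54 = -5698/3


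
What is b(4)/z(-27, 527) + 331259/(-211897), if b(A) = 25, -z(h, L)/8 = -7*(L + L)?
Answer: -2792419113/1786715504 ≈ -1.5629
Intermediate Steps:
z(h, L) = 112*L (z(h, L) = -(-56)*(L + L) = -(-56)*2*L = -(-112)*L = 112*L)
b(4)/z(-27, 527) + 331259/(-211897) = 25/((112*527)) + 331259/(-211897) = 25/59024 + 331259*(-1/211897) = 25*(1/59024) - 331259/211897 = 25/59024 - 331259/211897 = -2792419113/1786715504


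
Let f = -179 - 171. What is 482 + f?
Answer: 132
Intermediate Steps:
f = -350
482 + f = 482 - 350 = 132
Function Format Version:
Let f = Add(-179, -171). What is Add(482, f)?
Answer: 132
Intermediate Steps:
f = -350
Add(482, f) = Add(482, -350) = 132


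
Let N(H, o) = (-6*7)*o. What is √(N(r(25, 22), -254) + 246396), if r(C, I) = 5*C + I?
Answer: 2*√64266 ≈ 507.01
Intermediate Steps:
r(C, I) = I + 5*C
N(H, o) = -42*o
√(N(r(25, 22), -254) + 246396) = √(-42*(-254) + 246396) = √(10668 + 246396) = √257064 = 2*√64266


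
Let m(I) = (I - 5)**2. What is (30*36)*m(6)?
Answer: 1080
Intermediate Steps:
m(I) = (-5 + I)**2
(30*36)*m(6) = (30*36)*(-5 + 6)**2 = 1080*1**2 = 1080*1 = 1080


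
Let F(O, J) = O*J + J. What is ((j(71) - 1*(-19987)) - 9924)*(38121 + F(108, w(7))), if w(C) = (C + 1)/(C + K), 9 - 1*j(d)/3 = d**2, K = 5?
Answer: -576686173/3 ≈ -1.9223e+8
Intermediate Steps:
j(d) = 27 - 3*d**2
w(C) = (1 + C)/(5 + C) (w(C) = (C + 1)/(C + 5) = (1 + C)/(5 + C))
F(O, J) = J + J*O (F(O, J) = J*O + J = J + J*O)
((j(71) - 1*(-19987)) - 9924)*(38121 + F(108, w(7))) = (((27 - 3*71**2) - 1*(-19987)) - 9924)*(38121 + ((1 + 7)/(5 + 7))*(1 + 108)) = (((27 - 3*5041) + 19987) - 9924)*(38121 + (8/12)*109) = (((27 - 15123) + 19987) - 9924)*(38121 + ((1/12)*8)*109) = ((-15096 + 19987) - 9924)*(38121 + (2/3)*109) = (4891 - 9924)*(38121 + 218/3) = -5033*114581/3 = -576686173/3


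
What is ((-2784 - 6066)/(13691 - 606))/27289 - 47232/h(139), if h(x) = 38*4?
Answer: -421636041582/1356890947 ≈ -310.74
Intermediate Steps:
h(x) = 152
((-2784 - 6066)/(13691 - 606))/27289 - 47232/h(139) = ((-2784 - 6066)/(13691 - 606))/27289 - 47232/152 = -8850/13085*(1/27289) - 47232*1/152 = -8850*1/13085*(1/27289) - 5904/19 = -1770/2617*1/27289 - 5904/19 = -1770/71415313 - 5904/19 = -421636041582/1356890947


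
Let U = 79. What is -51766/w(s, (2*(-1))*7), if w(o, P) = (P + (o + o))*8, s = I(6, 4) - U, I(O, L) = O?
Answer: 25883/640 ≈ 40.442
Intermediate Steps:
s = -73 (s = 6 - 1*79 = 6 - 79 = -73)
w(o, P) = 8*P + 16*o (w(o, P) = (P + 2*o)*8 = 8*P + 16*o)
-51766/w(s, (2*(-1))*7) = -51766/(8*((2*(-1))*7) + 16*(-73)) = -51766/(8*(-2*7) - 1168) = -51766/(8*(-14) - 1168) = -51766/(-112 - 1168) = -51766/(-1280) = -51766*(-1/1280) = 25883/640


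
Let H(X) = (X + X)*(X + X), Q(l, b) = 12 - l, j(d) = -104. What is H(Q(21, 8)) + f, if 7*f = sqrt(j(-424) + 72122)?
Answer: 324 + 3*sqrt(8002)/7 ≈ 362.34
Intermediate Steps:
f = 3*sqrt(8002)/7 (f = sqrt(-104 + 72122)/7 = sqrt(72018)/7 = (3*sqrt(8002))/7 = 3*sqrt(8002)/7 ≈ 38.337)
H(X) = 4*X**2 (H(X) = (2*X)*(2*X) = 4*X**2)
H(Q(21, 8)) + f = 4*(12 - 1*21)**2 + 3*sqrt(8002)/7 = 4*(12 - 21)**2 + 3*sqrt(8002)/7 = 4*(-9)**2 + 3*sqrt(8002)/7 = 4*81 + 3*sqrt(8002)/7 = 324 + 3*sqrt(8002)/7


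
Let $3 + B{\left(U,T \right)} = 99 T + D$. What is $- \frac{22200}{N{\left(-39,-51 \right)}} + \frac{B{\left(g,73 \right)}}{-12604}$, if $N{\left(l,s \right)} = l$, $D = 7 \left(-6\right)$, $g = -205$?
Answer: $\frac{46588117}{81926} \approx 568.66$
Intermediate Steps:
$D = -42$
$B{\left(U,T \right)} = -45 + 99 T$ ($B{\left(U,T \right)} = -3 + \left(99 T - 42\right) = -3 + \left(-42 + 99 T\right) = -45 + 99 T$)
$- \frac{22200}{N{\left(-39,-51 \right)}} + \frac{B{\left(g,73 \right)}}{-12604} = - \frac{22200}{-39} + \frac{-45 + 99 \cdot 73}{-12604} = \left(-22200\right) \left(- \frac{1}{39}\right) + \left(-45 + 7227\right) \left(- \frac{1}{12604}\right) = \frac{7400}{13} + 7182 \left(- \frac{1}{12604}\right) = \frac{7400}{13} - \frac{3591}{6302} = \frac{46588117}{81926}$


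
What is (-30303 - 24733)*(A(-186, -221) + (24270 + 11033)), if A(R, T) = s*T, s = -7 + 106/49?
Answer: -98086480064/49 ≈ -2.0018e+9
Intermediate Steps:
s = -237/49 (s = -7 + 106*(1/49) = -7 + 106/49 = -237/49 ≈ -4.8367)
A(R, T) = -237*T/49
(-30303 - 24733)*(A(-186, -221) + (24270 + 11033)) = (-30303 - 24733)*(-237/49*(-221) + (24270 + 11033)) = -55036*(52377/49 + 35303) = -55036*1782224/49 = -98086480064/49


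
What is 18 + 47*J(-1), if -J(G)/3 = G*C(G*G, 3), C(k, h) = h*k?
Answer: 441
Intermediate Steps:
J(G) = -9*G**3 (J(G) = -3*G*3*(G*G) = -3*G*3*G**2 = -9*G**3)
18 + 47*J(-1) = 18 + 47*(-9*(-1)**3) = 18 + 47*(-9*(-1)) = 18 + 47*9 = 18 + 423 = 441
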